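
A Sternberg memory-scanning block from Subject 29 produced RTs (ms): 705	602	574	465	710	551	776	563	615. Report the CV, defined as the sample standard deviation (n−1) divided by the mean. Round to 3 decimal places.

n = 9, Σ = 5561, M = 617.8889
Σ(x−M)² = 74120.889; s = √(74120.889/8) = 96.2554
CV = 96.2554 / 617.8889 = 0.15578

0.156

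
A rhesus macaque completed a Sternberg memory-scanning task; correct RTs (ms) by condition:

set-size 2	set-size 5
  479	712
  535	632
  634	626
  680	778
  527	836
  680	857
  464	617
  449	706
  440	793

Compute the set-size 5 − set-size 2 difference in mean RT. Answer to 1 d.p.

185.4 ms

M(set-size 2) = 4888/9 = 543.111
M(set-size 5) = 6557/9 = 728.556
Difference = 728.556 − 543.111 = 185.444 ms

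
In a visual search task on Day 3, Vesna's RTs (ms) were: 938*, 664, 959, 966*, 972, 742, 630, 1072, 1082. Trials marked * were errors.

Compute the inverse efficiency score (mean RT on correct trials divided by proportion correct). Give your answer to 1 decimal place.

1124.3 ms

Correct trials (n=7): 664, 959, 972, 742, 630, 1072, 1082
Mean correct RT = 6121/7 = 874.4286 ms
Proportion correct = 7/9
IES = 874.4286 / (7/9) = 1124.265 ms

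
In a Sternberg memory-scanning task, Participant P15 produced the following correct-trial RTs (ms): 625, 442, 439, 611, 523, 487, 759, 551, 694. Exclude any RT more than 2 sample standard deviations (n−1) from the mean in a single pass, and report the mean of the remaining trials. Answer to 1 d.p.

n = 9, ΣRT = 5131, M = 570.111
Σ(x−M)² = 98806.89; s = √(98806.89/8) = 111.134
Cutoffs: 570.111 ± 2·111.134 → [347.8, 792.4]
No RTs fall outside the cutoffs; all 9 retained. Mean = 5131/9 = 570.111

570.1 ms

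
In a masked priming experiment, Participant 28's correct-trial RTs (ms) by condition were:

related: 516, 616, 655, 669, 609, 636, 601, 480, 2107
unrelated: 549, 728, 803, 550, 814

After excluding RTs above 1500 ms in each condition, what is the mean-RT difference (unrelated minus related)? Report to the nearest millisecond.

91 ms

related: exclude 2107
M(related) = 4782/8 = 597.750
M(unrelated) = 3444/5 = 688.800
Difference = 688.800 − 597.750 = 91.050 ms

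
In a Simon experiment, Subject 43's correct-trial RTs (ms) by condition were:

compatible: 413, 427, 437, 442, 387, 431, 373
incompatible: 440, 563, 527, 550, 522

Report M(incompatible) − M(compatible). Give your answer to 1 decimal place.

104.7 ms

M(compatible) = 2910/7 = 415.714
M(incompatible) = 2602/5 = 520.400
Difference = 520.400 − 415.714 = 104.686 ms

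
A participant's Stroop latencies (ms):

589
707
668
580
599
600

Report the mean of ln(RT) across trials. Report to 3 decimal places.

ln(RT): 6.3784, 6.5610, 6.5043, 6.3630, 6.3953, 6.3969
Σ ln(RT) = 38.5990
Mean = 38.5990/6 = 6.43316

6.433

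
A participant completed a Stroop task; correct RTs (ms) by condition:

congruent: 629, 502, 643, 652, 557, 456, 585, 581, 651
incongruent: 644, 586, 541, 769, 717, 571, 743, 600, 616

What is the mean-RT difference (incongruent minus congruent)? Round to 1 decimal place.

59.0 ms

M(congruent) = 5256/9 = 584.000
M(incongruent) = 5787/9 = 643.000
Difference = 643.000 − 584.000 = 59.000 ms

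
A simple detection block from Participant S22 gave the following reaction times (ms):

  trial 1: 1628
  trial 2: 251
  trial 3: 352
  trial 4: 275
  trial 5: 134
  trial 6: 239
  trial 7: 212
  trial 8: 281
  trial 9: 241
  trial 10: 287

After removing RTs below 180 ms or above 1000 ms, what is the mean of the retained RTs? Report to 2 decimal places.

Excluded: 134, 1628
Retained (n=8): Σ = 2138
Mean = 2138/8 = 267.2500

267.25 ms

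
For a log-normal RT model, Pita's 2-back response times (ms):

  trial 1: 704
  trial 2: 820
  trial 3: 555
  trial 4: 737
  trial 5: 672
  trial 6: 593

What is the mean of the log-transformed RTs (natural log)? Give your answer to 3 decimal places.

ln(RT): 6.5568, 6.7093, 6.3190, 6.6026, 6.5103, 6.3852
Σ ln(RT) = 39.0831
Mean = 39.0831/6 = 6.51385

6.514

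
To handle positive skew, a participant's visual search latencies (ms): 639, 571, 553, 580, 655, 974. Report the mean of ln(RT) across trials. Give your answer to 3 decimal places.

6.475

ln(RT): 6.4599, 6.3474, 6.3154, 6.3630, 6.4846, 6.8814
Σ ln(RT) = 38.8517
Mean = 38.8517/6 = 6.47529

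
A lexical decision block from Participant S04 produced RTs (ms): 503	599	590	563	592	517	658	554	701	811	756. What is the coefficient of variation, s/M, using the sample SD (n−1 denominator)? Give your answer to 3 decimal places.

n = 11, Σ = 6844, M = 622.1818
Σ(x−M)² = 96957.636; s = √(96957.636/10) = 98.4671
CV = 98.4671 / 622.1818 = 0.15826

0.158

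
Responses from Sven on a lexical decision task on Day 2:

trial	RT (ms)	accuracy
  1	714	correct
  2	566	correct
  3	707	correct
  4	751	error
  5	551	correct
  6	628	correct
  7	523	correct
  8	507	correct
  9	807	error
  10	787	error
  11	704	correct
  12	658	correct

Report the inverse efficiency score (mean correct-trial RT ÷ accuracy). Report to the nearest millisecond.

Correct trials (n=9): 714, 566, 707, 551, 628, 523, 507, 704, 658
Mean correct RT = 5558/9 = 617.5556 ms
Proportion correct = 9/12
IES = 617.5556 / (9/12) = 823.407 ms

823 ms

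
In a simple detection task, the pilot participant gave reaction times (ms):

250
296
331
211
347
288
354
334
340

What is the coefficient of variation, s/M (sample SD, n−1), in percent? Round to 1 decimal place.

16.0%

n = 9, Σ = 2751, M = 305.6667
Σ(x−M)² = 19134.000; s = √(19134.000/8) = 48.9055
CV = 48.9055 / 305.6667 = 0.16000 = 16.000%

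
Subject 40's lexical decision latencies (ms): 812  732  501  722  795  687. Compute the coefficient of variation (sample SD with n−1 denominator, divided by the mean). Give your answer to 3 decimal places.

0.158

n = 6, Σ = 4249, M = 708.1667
Σ(x−M)² = 62446.833; s = √(62446.833/5) = 111.7558
CV = 111.7558 / 708.1667 = 0.15781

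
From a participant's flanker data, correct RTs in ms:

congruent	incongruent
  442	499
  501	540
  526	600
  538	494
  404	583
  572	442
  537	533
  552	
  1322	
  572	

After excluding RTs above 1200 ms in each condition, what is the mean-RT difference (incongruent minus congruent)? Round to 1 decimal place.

congruent: exclude 1322
M(congruent) = 4644/9 = 516.000
M(incongruent) = 3691/7 = 527.286
Difference = 527.286 − 516.000 = 11.286 ms

11.3 ms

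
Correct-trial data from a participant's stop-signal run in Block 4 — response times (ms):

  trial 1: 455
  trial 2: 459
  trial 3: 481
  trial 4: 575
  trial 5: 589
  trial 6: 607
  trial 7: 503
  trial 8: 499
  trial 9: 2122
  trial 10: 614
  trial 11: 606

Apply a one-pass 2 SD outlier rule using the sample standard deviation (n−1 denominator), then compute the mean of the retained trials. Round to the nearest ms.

539 ms

n = 11, ΣRT = 7510, M = 682.727
Σ(x−M)² = 2316906.18; s = √(2316906.18/10) = 481.343
Cutoffs: 682.727 ± 2·481.343 → [-280.0, 1645.4]
Outside: 2122 → excluded.
Retained (n=10): Σ = 5388, mean = 5388/10 = 538.800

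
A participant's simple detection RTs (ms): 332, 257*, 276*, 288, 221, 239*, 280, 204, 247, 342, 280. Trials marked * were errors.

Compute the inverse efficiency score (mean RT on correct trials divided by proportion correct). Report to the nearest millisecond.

Correct trials (n=8): 332, 288, 221, 280, 204, 247, 342, 280
Mean correct RT = 2194/8 = 274.2500 ms
Proportion correct = 8/11
IES = 274.2500 / (8/11) = 377.094 ms

377 ms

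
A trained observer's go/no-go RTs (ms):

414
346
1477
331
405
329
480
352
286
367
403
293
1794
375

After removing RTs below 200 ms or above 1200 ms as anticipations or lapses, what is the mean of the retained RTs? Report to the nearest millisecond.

365 ms

Excluded: 1477, 1794
Retained (n=12): Σ = 4381
Mean = 4381/12 = 365.0833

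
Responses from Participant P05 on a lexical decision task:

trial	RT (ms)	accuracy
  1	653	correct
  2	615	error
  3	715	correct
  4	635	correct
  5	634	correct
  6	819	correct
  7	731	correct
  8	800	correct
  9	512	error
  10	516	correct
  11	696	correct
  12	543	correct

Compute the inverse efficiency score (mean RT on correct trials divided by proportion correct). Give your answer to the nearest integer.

809 ms

Correct trials (n=10): 653, 715, 635, 634, 819, 731, 800, 516, 696, 543
Mean correct RT = 6742/10 = 674.2000 ms
Proportion correct = 10/12
IES = 674.2000 / (10/12) = 809.040 ms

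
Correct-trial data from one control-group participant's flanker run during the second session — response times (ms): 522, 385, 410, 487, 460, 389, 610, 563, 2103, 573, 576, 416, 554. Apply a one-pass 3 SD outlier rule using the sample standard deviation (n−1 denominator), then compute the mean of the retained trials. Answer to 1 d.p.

n = 13, ΣRT = 8048, M = 619.077
Σ(x−M)² = 2458322.92; s = √(2458322.92/12) = 452.615
Cutoffs: 619.077 ± 3·452.615 → [-738.8, 1976.9]
Outside: 2103 → excluded.
Retained (n=12): Σ = 5945, mean = 5945/12 = 495.417

495.4 ms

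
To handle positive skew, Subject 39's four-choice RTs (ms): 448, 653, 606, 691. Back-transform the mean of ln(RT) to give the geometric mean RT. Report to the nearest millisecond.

592 ms

ln(RT): 6.1048, 6.4816, 6.4069, 6.5381
Mean ln(RT) = 25.5314/4 = 6.38285
Geometric mean = exp(6.38285) = 591.61 ms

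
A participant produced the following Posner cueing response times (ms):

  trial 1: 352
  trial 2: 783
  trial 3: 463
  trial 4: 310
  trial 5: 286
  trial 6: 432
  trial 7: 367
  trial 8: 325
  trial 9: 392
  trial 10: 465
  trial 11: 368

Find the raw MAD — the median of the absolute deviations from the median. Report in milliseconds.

Sorted: 286, 310, 325, 352, 367, 368, 392, 432, 463, 465, 783 → median = 368
|x − 368|: 16, 415, 95, 58, 82, 64, 1, 43, 24, 97, 0
Sorted deviations: 0, 1, 16, 24, 43, 58, 64, 82, 95, 97, 415 → MAD = 58

58 ms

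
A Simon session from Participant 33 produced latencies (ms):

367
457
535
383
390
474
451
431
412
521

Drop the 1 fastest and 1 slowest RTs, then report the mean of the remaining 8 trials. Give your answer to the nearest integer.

440 ms

Sorted: 367, 383, 390, 412, 431, 451, 457, 474, 521, 535
Drop lowest 1 (367) and highest 1 (535)
Remaining (n=8): Σ = 3519, mean = 3519/8 = 439.875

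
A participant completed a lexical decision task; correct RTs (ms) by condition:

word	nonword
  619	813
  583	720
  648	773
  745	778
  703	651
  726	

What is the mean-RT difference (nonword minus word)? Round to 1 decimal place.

76.3 ms

M(word) = 4024/6 = 670.667
M(nonword) = 3735/5 = 747.000
Difference = 747.000 − 670.667 = 76.333 ms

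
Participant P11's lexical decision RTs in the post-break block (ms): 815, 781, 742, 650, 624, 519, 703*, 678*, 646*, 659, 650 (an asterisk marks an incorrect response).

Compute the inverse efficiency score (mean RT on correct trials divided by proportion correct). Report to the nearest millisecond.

Correct trials (n=8): 815, 781, 742, 650, 624, 519, 659, 650
Mean correct RT = 5440/8 = 680.0000 ms
Proportion correct = 8/11
IES = 680.0000 / (8/11) = 935.000 ms

935 ms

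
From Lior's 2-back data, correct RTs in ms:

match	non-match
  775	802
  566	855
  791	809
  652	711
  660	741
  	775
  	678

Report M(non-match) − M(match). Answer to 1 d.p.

78.5 ms

M(match) = 3444/5 = 688.800
M(non-match) = 5371/7 = 767.286
Difference = 767.286 − 688.800 = 78.486 ms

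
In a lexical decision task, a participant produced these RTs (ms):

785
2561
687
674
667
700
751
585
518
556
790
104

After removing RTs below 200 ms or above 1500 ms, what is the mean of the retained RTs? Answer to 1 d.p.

Excluded: 104, 2561
Retained (n=10): Σ = 6713
Mean = 6713/10 = 671.3000

671.3 ms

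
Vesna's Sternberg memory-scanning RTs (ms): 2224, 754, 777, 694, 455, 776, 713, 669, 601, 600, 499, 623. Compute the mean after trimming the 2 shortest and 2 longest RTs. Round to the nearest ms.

Sorted: 455, 499, 600, 601, 623, 669, 694, 713, 754, 776, 777, 2224
Drop lowest 2 (455, 499) and highest 2 (777, 2224)
Remaining (n=8): Σ = 5430, mean = 5430/8 = 678.750

679 ms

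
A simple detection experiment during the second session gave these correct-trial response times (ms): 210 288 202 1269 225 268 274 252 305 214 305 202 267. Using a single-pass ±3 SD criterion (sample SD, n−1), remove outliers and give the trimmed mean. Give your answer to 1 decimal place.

251.0 ms

n = 13, ΣRT = 4281, M = 329.308
Σ(x−M)² = 973410.77; s = √(973410.77/12) = 284.811
Cutoffs: 329.308 ± 3·284.811 → [-525.1, 1183.7]
Outside: 1269 → excluded.
Retained (n=12): Σ = 3012, mean = 3012/12 = 251.000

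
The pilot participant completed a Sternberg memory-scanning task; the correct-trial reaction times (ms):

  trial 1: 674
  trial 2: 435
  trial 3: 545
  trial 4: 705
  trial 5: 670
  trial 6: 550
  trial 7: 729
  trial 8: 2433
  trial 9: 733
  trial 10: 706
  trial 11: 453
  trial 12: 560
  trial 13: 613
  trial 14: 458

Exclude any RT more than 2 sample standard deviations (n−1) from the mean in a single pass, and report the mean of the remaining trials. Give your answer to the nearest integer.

602 ms

n = 14, ΣRT = 10264, M = 733.143
Σ(x−M)² = 3254969.71; s = √(3254969.71/13) = 500.382
Cutoffs: 733.143 ± 2·500.382 → [-267.6, 1733.9]
Outside: 2433 → excluded.
Retained (n=13): Σ = 7831, mean = 7831/13 = 602.385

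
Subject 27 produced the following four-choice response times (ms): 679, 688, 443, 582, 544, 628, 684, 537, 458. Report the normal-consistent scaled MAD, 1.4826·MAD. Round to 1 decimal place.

143.8 ms

Sorted: 443, 458, 537, 544, 582, 628, 679, 684, 688 → median = 582
|x − 582| sorted: 0, 38, 45, 46, 97, 102, 106, 124, 139 → MAD = 97
Robust SD ≈ 1.4826 × 97 = 143.812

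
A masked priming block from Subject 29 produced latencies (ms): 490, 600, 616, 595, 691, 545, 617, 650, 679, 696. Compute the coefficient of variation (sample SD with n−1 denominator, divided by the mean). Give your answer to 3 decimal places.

n = 10, Σ = 6179, M = 617.9000
Σ(x−M)² = 38728.900; s = √(38728.900/9) = 65.5989
CV = 65.5989 / 617.9000 = 0.10616

0.106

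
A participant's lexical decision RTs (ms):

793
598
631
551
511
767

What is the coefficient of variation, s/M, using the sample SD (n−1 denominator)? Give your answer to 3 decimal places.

0.179

n = 6, Σ = 3851, M = 641.8333
Σ(x−M)² = 65924.833; s = √(65924.833/5) = 114.8258
CV = 114.8258 / 641.8333 = 0.17890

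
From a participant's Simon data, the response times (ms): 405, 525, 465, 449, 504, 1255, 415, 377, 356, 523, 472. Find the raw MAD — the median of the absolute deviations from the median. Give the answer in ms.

Sorted: 356, 377, 405, 415, 449, 465, 472, 504, 523, 525, 1255 → median = 465
|x − 465|: 60, 60, 0, 16, 39, 790, 50, 88, 109, 58, 7
Sorted deviations: 0, 7, 16, 39, 50, 58, 60, 60, 88, 109, 790 → MAD = 58

58 ms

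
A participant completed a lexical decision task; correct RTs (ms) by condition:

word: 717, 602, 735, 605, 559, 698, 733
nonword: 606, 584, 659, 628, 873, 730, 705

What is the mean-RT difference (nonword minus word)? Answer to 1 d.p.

19.4 ms

M(word) = 4649/7 = 664.143
M(nonword) = 4785/7 = 683.571
Difference = 683.571 − 664.143 = 19.429 ms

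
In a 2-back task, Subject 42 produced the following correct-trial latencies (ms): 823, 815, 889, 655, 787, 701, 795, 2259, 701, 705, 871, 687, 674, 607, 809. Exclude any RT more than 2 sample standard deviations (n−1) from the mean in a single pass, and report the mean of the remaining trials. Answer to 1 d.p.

n = 15, ΣRT = 12778, M = 851.867
Σ(x−M)² = 2217865.73; s = √(2217865.73/14) = 398.019
Cutoffs: 851.867 ± 2·398.019 → [55.8, 1647.9]
Outside: 2259 → excluded.
Retained (n=14): Σ = 10519, mean = 10519/14 = 751.357

751.4 ms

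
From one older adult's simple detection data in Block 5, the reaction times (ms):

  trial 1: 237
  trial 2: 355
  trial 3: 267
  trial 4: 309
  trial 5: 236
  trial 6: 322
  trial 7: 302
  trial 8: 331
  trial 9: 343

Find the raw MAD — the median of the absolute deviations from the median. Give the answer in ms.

34 ms

Sorted: 236, 237, 267, 302, 309, 322, 331, 343, 355 → median = 309
|x − 309|: 72, 46, 42, 0, 73, 13, 7, 22, 34
Sorted deviations: 0, 7, 13, 22, 34, 42, 46, 72, 73 → MAD = 34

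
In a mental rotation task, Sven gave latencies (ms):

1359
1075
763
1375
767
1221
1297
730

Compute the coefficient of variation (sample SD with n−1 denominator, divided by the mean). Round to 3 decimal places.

n = 8, Σ = 8587, M = 1073.3750
Σ(x−M)² = 552467.875; s = √(552467.875/7) = 280.9341
CV = 280.9341 / 1073.3750 = 0.26173

0.262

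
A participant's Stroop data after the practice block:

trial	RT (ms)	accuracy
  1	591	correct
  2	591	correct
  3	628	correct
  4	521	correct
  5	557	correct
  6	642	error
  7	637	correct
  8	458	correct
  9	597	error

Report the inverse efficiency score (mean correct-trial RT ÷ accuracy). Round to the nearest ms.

732 ms

Correct trials (n=7): 591, 591, 628, 521, 557, 637, 458
Mean correct RT = 3983/7 = 569.0000 ms
Proportion correct = 7/9
IES = 569.0000 / (7/9) = 731.571 ms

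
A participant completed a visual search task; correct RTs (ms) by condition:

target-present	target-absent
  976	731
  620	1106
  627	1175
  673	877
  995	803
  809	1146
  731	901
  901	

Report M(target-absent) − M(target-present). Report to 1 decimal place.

M(target-present) = 6332/8 = 791.500
M(target-absent) = 6739/7 = 962.714
Difference = 962.714 − 791.500 = 171.214 ms

171.2 ms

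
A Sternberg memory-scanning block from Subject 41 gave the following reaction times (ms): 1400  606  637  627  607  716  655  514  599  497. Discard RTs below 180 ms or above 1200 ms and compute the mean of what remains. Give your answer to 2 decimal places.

Excluded: 1400
Retained (n=9): Σ = 5458
Mean = 5458/9 = 606.4444

606.44 ms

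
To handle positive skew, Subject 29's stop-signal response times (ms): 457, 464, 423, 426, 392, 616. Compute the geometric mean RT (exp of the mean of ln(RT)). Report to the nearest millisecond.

ln(RT): 6.1247, 6.1399, 6.0474, 6.0544, 5.9713, 6.4232
Mean ln(RT) = 36.7609/6 = 6.12681
Geometric mean = exp(6.12681) = 457.98 ms

458 ms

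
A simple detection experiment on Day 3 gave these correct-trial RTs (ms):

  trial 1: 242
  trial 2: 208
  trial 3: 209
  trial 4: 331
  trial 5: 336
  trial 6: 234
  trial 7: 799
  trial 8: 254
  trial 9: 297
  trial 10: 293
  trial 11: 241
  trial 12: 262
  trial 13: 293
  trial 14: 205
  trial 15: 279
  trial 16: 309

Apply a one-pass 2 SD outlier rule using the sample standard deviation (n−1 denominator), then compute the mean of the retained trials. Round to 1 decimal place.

n = 16, ΣRT = 4792, M = 299.500
Σ(x−M)² = 292414.00; s = √(292414.00/15) = 139.622
Cutoffs: 299.500 ± 2·139.622 → [20.3, 578.7]
Outside: 799 → excluded.
Retained (n=15): Σ = 3993, mean = 3993/15 = 266.200

266.2 ms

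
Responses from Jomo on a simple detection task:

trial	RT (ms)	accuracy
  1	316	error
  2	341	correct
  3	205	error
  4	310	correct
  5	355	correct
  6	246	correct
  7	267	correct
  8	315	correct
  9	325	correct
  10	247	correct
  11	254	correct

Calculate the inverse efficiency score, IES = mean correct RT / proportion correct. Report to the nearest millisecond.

361 ms

Correct trials (n=9): 341, 310, 355, 246, 267, 315, 325, 247, 254
Mean correct RT = 2660/9 = 295.5556 ms
Proportion correct = 9/11
IES = 295.5556 / (9/11) = 361.235 ms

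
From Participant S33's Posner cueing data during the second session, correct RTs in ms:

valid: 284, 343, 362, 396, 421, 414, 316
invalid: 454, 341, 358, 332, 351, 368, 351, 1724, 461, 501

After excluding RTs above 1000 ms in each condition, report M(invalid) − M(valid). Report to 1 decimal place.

invalid: exclude 1724
M(valid) = 2536/7 = 362.286
M(invalid) = 3517/9 = 390.778
Difference = 390.778 − 362.286 = 28.492 ms

28.5 ms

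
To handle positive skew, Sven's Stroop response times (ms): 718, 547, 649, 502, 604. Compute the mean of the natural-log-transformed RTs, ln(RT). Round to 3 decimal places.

6.396

ln(RT): 6.5765, 6.3044, 6.4754, 6.2186, 6.4036
Σ ln(RT) = 31.9785
Mean = 31.9785/5 = 6.39571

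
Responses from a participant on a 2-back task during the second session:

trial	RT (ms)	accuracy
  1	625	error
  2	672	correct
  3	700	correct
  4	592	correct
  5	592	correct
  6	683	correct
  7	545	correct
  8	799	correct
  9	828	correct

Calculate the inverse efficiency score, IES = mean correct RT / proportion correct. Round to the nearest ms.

761 ms

Correct trials (n=8): 672, 700, 592, 592, 683, 545, 799, 828
Mean correct RT = 5411/8 = 676.3750 ms
Proportion correct = 8/9
IES = 676.3750 / (8/9) = 760.922 ms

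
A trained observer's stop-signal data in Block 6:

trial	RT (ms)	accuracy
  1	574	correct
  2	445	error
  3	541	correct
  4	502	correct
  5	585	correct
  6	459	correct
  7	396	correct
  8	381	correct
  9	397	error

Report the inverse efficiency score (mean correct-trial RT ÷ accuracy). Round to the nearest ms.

Correct trials (n=7): 574, 541, 502, 585, 459, 396, 381
Mean correct RT = 3438/7 = 491.1429 ms
Proportion correct = 7/9
IES = 491.1429 / (7/9) = 631.469 ms

631 ms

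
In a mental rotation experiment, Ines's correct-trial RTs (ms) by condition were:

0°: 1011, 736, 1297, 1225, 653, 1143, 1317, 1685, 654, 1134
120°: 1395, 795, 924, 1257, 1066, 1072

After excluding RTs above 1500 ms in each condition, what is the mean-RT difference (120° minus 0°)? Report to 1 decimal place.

65.9 ms

0°: exclude 1685
M(0°) = 9170/9 = 1018.889
M(120°) = 6509/6 = 1084.833
Difference = 1084.833 − 1018.889 = 65.944 ms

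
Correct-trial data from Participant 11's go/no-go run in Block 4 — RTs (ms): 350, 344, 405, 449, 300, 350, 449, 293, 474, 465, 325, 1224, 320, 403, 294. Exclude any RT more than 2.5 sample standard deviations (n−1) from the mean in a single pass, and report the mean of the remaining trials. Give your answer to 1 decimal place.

n = 15, ΣRT = 6445, M = 429.667
Σ(x−M)² = 733157.33; s = √(733157.33/14) = 228.841
Cutoffs: 429.667 ± 2.5·228.841 → [-142.4, 1001.8]
Outside: 1224 → excluded.
Retained (n=14): Σ = 5221, mean = 5221/14 = 372.929

372.9 ms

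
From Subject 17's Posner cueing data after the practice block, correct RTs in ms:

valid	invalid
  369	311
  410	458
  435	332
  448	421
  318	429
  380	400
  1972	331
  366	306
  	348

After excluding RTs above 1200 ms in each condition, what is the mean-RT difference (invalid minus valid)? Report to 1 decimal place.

valid: exclude 1972
M(valid) = 2726/7 = 389.429
M(invalid) = 3336/9 = 370.667
Difference = 370.667 − 389.429 = -18.762 ms

-18.8 ms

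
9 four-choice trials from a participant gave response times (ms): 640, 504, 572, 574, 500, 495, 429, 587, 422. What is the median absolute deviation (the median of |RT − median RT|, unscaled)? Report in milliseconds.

70 ms

Sorted: 422, 429, 495, 500, 504, 572, 574, 587, 640 → median = 504
|x − 504|: 136, 0, 68, 70, 4, 9, 75, 83, 82
Sorted deviations: 0, 4, 9, 68, 70, 75, 82, 83, 136 → MAD = 70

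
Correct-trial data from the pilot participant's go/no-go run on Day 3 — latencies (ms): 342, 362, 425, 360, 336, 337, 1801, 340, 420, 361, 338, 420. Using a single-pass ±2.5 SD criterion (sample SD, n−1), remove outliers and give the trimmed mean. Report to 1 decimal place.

n = 12, ΣRT = 5842, M = 486.833
Σ(x−M)² = 1897183.67; s = √(1897183.67/11) = 415.297
Cutoffs: 486.833 ± 2.5·415.297 → [-551.4, 1525.1]
Outside: 1801 → excluded.
Retained (n=11): Σ = 4041, mean = 4041/11 = 367.364

367.4 ms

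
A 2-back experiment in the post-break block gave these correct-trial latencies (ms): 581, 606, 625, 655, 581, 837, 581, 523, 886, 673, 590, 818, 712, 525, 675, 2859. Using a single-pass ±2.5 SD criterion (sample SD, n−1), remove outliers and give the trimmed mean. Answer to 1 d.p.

657.9 ms

n = 16, ΣRT = 12727, M = 795.438
Σ(x−M)² = 4717357.94; s = √(4717357.94/15) = 560.795
Cutoffs: 795.438 ± 2.5·560.795 → [-606.5, 2197.4]
Outside: 2859 → excluded.
Retained (n=15): Σ = 9868, mean = 9868/15 = 657.867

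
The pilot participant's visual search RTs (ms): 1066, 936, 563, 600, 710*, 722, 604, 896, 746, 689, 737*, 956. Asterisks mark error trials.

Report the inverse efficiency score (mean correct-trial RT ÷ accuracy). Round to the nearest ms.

Correct trials (n=10): 1066, 936, 563, 600, 722, 604, 896, 746, 689, 956
Mean correct RT = 7778/10 = 777.8000 ms
Proportion correct = 10/12
IES = 777.8000 / (10/12) = 933.360 ms

933 ms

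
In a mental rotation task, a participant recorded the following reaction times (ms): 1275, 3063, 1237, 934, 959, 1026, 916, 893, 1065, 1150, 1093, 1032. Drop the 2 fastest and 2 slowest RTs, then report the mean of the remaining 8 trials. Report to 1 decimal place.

Sorted: 893, 916, 934, 959, 1026, 1032, 1065, 1093, 1150, 1237, 1275, 3063
Drop lowest 2 (893, 916) and highest 2 (1275, 3063)
Remaining (n=8): Σ = 8496, mean = 8496/8 = 1062.000

1062.0 ms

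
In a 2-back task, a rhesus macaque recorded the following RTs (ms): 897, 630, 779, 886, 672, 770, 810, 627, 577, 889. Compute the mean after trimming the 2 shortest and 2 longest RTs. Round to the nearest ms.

758 ms

Sorted: 577, 627, 630, 672, 770, 779, 810, 886, 889, 897
Drop lowest 2 (577, 627) and highest 2 (889, 897)
Remaining (n=6): Σ = 4547, mean = 4547/6 = 757.833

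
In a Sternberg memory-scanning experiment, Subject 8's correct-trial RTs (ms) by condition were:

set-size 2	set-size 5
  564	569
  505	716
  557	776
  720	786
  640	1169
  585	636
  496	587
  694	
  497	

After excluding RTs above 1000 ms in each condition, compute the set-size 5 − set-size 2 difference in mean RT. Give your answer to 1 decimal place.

94.1 ms

set-size 5: exclude 1169
M(set-size 2) = 5258/9 = 584.222
M(set-size 5) = 4070/6 = 678.333
Difference = 678.333 − 584.222 = 94.111 ms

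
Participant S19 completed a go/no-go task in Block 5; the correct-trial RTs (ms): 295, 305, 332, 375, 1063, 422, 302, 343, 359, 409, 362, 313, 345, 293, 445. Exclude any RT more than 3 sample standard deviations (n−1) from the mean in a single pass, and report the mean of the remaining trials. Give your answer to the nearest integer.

n = 15, ΣRT = 5963, M = 397.533
Σ(x−M)² = 505387.73; s = √(505387.73/14) = 189.998
Cutoffs: 397.533 ± 3·189.998 → [-172.5, 967.5]
Outside: 1063 → excluded.
Retained (n=14): Σ = 4900, mean = 4900/14 = 350.000

350 ms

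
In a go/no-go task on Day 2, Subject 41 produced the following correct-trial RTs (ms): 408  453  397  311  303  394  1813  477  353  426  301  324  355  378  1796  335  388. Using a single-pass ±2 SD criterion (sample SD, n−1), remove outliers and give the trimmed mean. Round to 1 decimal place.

373.5 ms

n = 17, ΣRT = 9212, M = 541.882
Σ(x−M)² = 3654681.76; s = √(3654681.76/16) = 477.931
Cutoffs: 541.882 ± 2·477.931 → [-414.0, 1497.7]
Outside: 1796, 1813 → excluded.
Retained (n=15): Σ = 5603, mean = 5603/15 = 373.533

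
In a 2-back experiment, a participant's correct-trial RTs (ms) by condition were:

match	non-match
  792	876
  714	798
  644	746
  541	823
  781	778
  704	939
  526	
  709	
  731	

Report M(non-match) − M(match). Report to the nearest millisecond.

M(match) = 6142/9 = 682.444
M(non-match) = 4960/6 = 826.667
Difference = 826.667 − 682.444 = 144.222 ms

144 ms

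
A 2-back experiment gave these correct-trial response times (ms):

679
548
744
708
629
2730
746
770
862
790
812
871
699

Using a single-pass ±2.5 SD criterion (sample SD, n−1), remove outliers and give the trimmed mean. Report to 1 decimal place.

n = 13, ΣRT = 11588, M = 891.385
Σ(x−M)² = 3758467.08; s = √(3758467.08/12) = 559.648
Cutoffs: 891.385 ± 2.5·559.648 → [-507.7, 2290.5]
Outside: 2730 → excluded.
Retained (n=12): Σ = 8858, mean = 8858/12 = 738.167

738.2 ms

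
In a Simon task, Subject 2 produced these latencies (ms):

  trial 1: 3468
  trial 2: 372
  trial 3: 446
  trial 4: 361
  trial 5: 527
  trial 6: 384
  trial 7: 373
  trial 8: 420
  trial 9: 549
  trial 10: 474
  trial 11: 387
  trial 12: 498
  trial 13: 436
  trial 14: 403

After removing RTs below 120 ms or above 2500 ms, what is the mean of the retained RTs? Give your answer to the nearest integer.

Excluded: 3468
Retained (n=13): Σ = 5630
Mean = 5630/13 = 433.0769

433 ms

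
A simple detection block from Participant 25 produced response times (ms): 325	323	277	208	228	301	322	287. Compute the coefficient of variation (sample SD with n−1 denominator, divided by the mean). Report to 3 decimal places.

0.157

n = 8, Σ = 2271, M = 283.8750
Σ(x−M)² = 13904.875; s = √(13904.875/7) = 44.5692
CV = 44.5692 / 283.8750 = 0.15700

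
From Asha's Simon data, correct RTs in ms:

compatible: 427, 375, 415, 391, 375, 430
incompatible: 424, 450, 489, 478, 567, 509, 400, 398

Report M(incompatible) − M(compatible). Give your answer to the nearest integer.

62 ms

M(compatible) = 2413/6 = 402.167
M(incompatible) = 3715/8 = 464.375
Difference = 464.375 − 402.167 = 62.208 ms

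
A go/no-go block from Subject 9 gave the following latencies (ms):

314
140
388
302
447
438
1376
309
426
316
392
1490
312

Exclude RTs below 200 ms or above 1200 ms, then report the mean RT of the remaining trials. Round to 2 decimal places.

Excluded: 140, 1376, 1490
Retained (n=10): Σ = 3644
Mean = 3644/10 = 364.4000

364.40 ms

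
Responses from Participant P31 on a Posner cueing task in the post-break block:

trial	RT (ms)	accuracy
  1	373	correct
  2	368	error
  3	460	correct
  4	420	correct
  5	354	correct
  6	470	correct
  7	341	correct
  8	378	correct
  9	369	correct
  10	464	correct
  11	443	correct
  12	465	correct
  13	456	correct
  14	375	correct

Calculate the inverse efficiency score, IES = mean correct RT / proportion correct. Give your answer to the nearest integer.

445 ms

Correct trials (n=13): 373, 460, 420, 354, 470, 341, 378, 369, 464, 443, 465, 456, 375
Mean correct RT = 5368/13 = 412.9231 ms
Proportion correct = 13/14
IES = 412.9231 / (13/14) = 444.686 ms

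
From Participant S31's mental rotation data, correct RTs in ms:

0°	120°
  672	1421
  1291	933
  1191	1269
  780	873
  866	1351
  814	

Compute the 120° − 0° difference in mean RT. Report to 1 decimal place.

M(0°) = 5614/6 = 935.667
M(120°) = 5847/5 = 1169.400
Difference = 1169.400 − 935.667 = 233.733 ms

233.7 ms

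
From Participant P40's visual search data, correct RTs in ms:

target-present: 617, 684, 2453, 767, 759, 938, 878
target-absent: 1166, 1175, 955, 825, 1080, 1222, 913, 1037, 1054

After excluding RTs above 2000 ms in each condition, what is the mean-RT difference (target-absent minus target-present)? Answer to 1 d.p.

target-present: exclude 2453
M(target-present) = 4643/6 = 773.833
M(target-absent) = 9427/9 = 1047.444
Difference = 1047.444 − 773.833 = 273.611 ms

273.6 ms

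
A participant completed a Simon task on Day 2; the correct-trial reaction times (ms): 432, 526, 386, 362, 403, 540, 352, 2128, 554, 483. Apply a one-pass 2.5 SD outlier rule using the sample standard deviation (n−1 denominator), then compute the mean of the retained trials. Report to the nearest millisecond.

n = 10, ΣRT = 6166, M = 616.600
Σ(x−M)² = 2587886.40; s = √(2587886.40/9) = 536.230
Cutoffs: 616.600 ± 2.5·536.230 → [-724.0, 1957.2]
Outside: 2128 → excluded.
Retained (n=9): Σ = 4038, mean = 4038/9 = 448.667

449 ms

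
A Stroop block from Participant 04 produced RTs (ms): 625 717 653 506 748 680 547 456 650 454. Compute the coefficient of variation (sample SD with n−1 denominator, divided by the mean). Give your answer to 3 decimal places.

0.176

n = 10, Σ = 6036, M = 603.6000
Σ(x−M)² = 101494.400; s = √(101494.400/9) = 106.1940
CV = 106.1940 / 603.6000 = 0.17593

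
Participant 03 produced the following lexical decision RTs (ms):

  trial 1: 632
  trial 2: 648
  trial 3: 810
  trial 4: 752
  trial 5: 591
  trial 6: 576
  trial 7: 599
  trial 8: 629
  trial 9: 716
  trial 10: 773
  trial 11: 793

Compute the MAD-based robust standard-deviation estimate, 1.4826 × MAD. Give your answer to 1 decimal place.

Sorted: 576, 591, 599, 629, 632, 648, 716, 752, 773, 793, 810 → median = 648
|x − 648| sorted: 0, 16, 19, 49, 57, 68, 72, 104, 125, 145, 162 → MAD = 68
Robust SD ≈ 1.4826 × 68 = 100.817

100.8 ms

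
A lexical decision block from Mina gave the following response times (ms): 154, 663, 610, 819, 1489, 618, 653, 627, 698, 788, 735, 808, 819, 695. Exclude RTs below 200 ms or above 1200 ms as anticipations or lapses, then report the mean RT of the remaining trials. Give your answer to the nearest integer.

711 ms

Excluded: 154, 1489
Retained (n=12): Σ = 8533
Mean = 8533/12 = 711.0833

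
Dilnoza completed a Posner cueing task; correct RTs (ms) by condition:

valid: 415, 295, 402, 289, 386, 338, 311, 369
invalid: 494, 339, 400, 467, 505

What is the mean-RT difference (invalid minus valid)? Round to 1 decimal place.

M(valid) = 2805/8 = 350.625
M(invalid) = 2205/5 = 441.000
Difference = 441.000 − 350.625 = 90.375 ms

90.4 ms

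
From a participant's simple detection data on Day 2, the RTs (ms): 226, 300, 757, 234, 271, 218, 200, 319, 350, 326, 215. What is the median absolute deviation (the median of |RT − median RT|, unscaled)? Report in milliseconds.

Sorted: 200, 215, 218, 226, 234, 271, 300, 319, 326, 350, 757 → median = 271
|x − 271|: 45, 29, 486, 37, 0, 53, 71, 48, 79, 55, 56
Sorted deviations: 0, 29, 37, 45, 48, 53, 55, 56, 71, 79, 486 → MAD = 53

53 ms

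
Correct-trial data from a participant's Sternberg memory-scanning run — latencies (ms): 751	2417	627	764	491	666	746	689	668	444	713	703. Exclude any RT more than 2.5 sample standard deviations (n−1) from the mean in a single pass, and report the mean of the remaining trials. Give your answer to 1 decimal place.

n = 12, ΣRT = 9679, M = 806.583
Σ(x−M)² = 2937606.92; s = √(2937606.92/11) = 516.774
Cutoffs: 806.583 ± 2.5·516.774 → [-485.4, 2098.5]
Outside: 2417 → excluded.
Retained (n=11): Σ = 7262, mean = 7262/11 = 660.182

660.2 ms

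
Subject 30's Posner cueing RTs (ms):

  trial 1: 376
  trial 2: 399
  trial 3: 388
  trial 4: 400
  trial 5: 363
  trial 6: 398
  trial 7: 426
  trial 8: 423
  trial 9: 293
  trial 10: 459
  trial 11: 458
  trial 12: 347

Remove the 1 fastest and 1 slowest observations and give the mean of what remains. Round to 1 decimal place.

Sorted: 293, 347, 363, 376, 388, 398, 399, 400, 423, 426, 458, 459
Drop lowest 1 (293) and highest 1 (459)
Remaining (n=10): Σ = 3978, mean = 3978/10 = 397.800

397.8 ms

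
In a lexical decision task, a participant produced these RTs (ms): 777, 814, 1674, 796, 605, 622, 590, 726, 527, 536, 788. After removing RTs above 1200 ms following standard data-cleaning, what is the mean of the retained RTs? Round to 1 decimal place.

678.1 ms

Excluded: 1674
Retained (n=10): Σ = 6781
Mean = 6781/10 = 678.1000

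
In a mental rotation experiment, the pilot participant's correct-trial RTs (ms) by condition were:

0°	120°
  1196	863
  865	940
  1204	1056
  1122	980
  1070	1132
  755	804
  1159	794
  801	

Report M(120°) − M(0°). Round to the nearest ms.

M(0°) = 8172/8 = 1021.500
M(120°) = 6569/7 = 938.429
Difference = 938.429 − 1021.500 = -83.071 ms

-83 ms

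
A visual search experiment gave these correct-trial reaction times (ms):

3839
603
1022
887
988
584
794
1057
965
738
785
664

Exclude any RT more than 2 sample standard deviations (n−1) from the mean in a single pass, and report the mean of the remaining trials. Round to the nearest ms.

826 ms

n = 12, ΣRT = 12926, M = 1077.167
Σ(x−M)² = 8607201.67; s = √(8607201.67/11) = 884.575
Cutoffs: 1077.167 ± 2·884.575 → [-692.0, 2846.3]
Outside: 3839 → excluded.
Retained (n=11): Σ = 9087, mean = 9087/11 = 826.091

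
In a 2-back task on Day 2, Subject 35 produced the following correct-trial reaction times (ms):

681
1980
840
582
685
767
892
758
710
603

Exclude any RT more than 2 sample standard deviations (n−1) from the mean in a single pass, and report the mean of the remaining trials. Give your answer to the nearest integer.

724 ms

n = 10, ΣRT = 8498, M = 849.800
Σ(x−M)² = 1502335.60; s = √(1502335.60/9) = 408.566
Cutoffs: 849.800 ± 2·408.566 → [32.7, 1666.9]
Outside: 1980 → excluded.
Retained (n=9): Σ = 6518, mean = 6518/9 = 724.222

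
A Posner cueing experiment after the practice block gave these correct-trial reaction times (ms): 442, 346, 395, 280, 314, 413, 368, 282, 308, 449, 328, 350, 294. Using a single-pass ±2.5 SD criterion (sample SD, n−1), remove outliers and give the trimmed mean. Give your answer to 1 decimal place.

n = 13, ΣRT = 4569, M = 351.462
Σ(x−M)² = 40775.23; s = √(40775.23/12) = 58.292
Cutoffs: 351.462 ± 2.5·58.292 → [205.7, 497.2]
No RTs fall outside the cutoffs; all 13 retained. Mean = 4569/13 = 351.462

351.5 ms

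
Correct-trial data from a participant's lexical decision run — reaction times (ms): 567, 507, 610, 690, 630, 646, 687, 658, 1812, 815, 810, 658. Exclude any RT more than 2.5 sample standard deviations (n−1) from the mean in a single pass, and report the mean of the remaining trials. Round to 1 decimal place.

n = 12, ΣRT = 9090, M = 757.500
Σ(x−M)² = 1296845.00; s = √(1296845.00/11) = 343.358
Cutoffs: 757.500 ± 2.5·343.358 → [-100.9, 1615.9]
Outside: 1812 → excluded.
Retained (n=11): Σ = 7278, mean = 7278/11 = 661.636

661.6 ms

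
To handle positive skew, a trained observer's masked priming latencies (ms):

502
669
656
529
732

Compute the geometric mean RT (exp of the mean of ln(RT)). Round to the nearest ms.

ln(RT): 6.2186, 6.5058, 6.4862, 6.2710, 6.5958
Mean ln(RT) = 32.0773/5 = 6.41546
Geometric mean = exp(6.41546) = 611.22 ms

611 ms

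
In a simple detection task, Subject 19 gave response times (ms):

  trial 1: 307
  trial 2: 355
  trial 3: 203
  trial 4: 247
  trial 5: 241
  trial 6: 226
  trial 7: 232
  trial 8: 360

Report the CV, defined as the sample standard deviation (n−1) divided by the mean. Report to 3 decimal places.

n = 8, Σ = 2171, M = 271.3750
Σ(x−M)² = 25917.875; s = √(25917.875/7) = 60.8486
CV = 60.8486 / 271.3750 = 0.22422

0.224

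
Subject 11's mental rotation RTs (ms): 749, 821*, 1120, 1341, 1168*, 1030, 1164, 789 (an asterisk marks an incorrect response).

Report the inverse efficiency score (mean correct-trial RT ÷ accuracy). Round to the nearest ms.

1376 ms

Correct trials (n=6): 749, 1120, 1341, 1030, 1164, 789
Mean correct RT = 6193/6 = 1032.1667 ms
Proportion correct = 6/8
IES = 1032.1667 / (6/8) = 1376.222 ms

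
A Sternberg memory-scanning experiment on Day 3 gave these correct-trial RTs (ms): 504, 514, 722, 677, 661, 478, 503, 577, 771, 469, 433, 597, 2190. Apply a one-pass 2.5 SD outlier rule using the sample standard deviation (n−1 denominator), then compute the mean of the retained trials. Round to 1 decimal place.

n = 13, ΣRT = 9096, M = 699.692
Σ(x−M)² = 2539166.77; s = √(2539166.77/12) = 459.997
Cutoffs: 699.692 ± 2.5·459.997 → [-450.3, 1849.7]
Outside: 2190 → excluded.
Retained (n=12): Σ = 6906, mean = 6906/12 = 575.500

575.5 ms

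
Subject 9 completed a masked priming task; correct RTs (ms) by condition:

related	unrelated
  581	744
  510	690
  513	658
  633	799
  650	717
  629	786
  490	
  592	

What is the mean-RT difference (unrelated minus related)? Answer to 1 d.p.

M(related) = 4598/8 = 574.750
M(unrelated) = 4394/6 = 732.333
Difference = 732.333 − 574.750 = 157.583 ms

157.6 ms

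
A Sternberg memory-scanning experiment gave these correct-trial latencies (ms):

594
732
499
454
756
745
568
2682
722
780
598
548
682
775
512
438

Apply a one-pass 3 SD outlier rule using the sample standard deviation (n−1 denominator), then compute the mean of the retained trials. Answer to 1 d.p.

n = 16, ΣRT = 12085, M = 755.312
Σ(x−M)² = 4165463.44; s = √(4165463.44/15) = 526.970
Cutoffs: 755.312 ± 3·526.970 → [-825.6, 2336.2]
Outside: 2682 → excluded.
Retained (n=15): Σ = 9403, mean = 9403/15 = 626.867

626.9 ms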